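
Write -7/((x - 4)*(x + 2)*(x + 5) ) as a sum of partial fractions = -7/(27*(x + 5)) + 7/(18*(x + 2)) - 7/(54*(x - 4))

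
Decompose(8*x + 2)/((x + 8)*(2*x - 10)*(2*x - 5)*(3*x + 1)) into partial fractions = -9/(6256*(3*x + 1)) - 88/(1785*(2*x - 5)) + 31/(6279*(x + 8)) + 21/(1040*(x - 5))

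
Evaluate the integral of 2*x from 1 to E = -1 + exp(2)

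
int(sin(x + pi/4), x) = -cos(x + pi/4) + C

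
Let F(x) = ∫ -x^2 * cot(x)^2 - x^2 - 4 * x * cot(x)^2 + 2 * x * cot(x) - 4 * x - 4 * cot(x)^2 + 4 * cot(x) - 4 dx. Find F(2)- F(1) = 16*cot(2) - 9*cot(1)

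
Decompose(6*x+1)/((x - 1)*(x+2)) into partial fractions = 11/(3*(x + 2)) + 7/(3*(x - 1))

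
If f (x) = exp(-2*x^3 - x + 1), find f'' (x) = (36*x^4 + 12*x^2 - 12*x + 1)*exp(-2*x^3 - x + 1)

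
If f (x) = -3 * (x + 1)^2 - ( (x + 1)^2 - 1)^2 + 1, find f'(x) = -4*x^3 - 12*x^2 - 14*x - 6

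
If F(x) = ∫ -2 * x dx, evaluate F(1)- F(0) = -1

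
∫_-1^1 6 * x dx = 0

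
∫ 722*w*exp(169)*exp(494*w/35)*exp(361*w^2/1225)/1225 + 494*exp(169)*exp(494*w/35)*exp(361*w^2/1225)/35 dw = exp((19*w + 455)^2/1225) + C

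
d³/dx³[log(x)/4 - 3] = 1/(2*x^3)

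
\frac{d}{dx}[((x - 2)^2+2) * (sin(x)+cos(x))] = sqrt(2)*x^2*cos(x + pi/4) + 6*x*sin(x) - 2*x*cos(x) - 10*sin(x) + 2*cos(x)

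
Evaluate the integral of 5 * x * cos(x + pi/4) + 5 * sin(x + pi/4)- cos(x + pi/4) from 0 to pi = -sqrt(2)*(-1 + 5*pi)/2 + sqrt(2)/2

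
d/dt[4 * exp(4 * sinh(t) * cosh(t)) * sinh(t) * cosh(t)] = 4*(sinh(4*t) + cosh(2*t))*exp(2*sinh(2*t))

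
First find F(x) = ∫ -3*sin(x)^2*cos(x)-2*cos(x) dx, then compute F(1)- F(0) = -2*sin(1) - sin(1)^3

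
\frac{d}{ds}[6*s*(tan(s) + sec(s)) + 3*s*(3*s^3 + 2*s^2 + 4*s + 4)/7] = 36*s^3/7 + 18*s^2/7 + 6*s*tan(s)^2 + 6*s*tan(s)*sec(s) + 66*s/7 + 6*tan(s) + 6*sec(s) + 12/7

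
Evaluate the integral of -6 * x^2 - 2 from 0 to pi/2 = -pi^3/4 - pi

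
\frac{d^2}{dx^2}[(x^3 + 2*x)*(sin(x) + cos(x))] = sqrt(2)*(-x^3*sin(x + pi/4) + 6*x^2*cos(x + pi/4) + 4*x*sin(x + pi/4) + 4*cos(x + pi/4))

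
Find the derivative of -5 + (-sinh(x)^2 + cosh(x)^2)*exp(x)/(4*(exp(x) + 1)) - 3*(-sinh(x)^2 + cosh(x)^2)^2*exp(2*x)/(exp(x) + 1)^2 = -(23*exp(x) - 1)*exp(x)/(4*exp(3*x) + 12*exp(2*x) + 12*exp(x) + 4)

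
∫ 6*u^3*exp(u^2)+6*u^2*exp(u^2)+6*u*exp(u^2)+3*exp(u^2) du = 3*u*(u + 1)*exp(u^2) + C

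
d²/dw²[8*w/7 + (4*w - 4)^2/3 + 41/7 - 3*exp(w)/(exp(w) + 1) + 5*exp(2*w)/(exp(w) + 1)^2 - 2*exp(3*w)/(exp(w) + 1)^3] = (32*exp(5*w) + 157*exp(4*w) + 305*exp(3*w) + 371*exp(2*w) + 151*exp(w) + 32)/(3*exp(5*w) + 15*exp(4*w) + 30*exp(3*w) + 30*exp(2*w) + 15*exp(w) + 3)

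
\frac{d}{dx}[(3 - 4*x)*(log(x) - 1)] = (-4*x*log(x) + 3)/x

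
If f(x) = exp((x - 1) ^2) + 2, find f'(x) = 2*x*exp(x^2 - 2*x + 1) - 2*exp(x^2 - 2*x + 1)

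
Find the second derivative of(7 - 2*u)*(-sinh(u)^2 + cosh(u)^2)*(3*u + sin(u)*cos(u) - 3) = 4*u*sin(2*u) - 14*sin(2*u) - 4*cos(2*u) - 12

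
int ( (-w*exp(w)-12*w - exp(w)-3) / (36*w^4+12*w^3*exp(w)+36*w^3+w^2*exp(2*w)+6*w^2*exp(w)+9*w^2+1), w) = acot(w*(6*w + exp(w) + 3)) + C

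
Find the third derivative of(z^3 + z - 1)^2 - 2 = 120*z^3 + 48*z - 12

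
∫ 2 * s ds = s^2 + C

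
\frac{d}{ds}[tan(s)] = cos(s)^(-2)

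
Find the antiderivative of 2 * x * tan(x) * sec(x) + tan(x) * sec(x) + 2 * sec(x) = (2*x + 1)*sec(x) + C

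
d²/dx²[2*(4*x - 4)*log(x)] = (8*x + 8)/x^2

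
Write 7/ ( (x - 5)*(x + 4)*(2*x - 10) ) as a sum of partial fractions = 7/(162*(x + 4)) - 7/(162*(x - 5)) + 7/(18*(x - 5)^2)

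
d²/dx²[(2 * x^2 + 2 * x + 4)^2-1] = 48*x^2 + 48*x + 40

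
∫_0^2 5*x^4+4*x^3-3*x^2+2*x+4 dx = 52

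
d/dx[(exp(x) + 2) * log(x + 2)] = (x*exp(x)*log(x + 2) + 2*exp(x)*log(x + 2) + exp(x) + 2)/(x + 2)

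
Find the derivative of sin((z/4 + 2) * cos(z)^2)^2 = -z*sin(z)*sin((z/4 + 2)*cos(z)^2)*cos(z)*cos((z/4 + 2)*cos(z)^2) - 8*sin(z)*sin((z/4 + 2)*cos(z)^2)*cos(z)*cos((z/4 + 2)*cos(z)^2) + sin((z/4 + 2)*cos(z)^2)*cos(z)^2*cos((z/4 + 2)*cos(z)^2)/2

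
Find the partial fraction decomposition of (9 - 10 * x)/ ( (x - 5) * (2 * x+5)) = -68/(15*(2*x + 5)) - 41/(15*(x - 5))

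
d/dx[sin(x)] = cos(x)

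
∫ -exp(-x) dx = exp(-x) + C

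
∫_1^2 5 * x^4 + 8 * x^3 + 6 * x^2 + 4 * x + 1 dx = 82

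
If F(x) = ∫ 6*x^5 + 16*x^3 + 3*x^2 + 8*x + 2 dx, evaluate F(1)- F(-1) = 6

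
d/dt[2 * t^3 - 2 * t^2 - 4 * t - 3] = 6*t^2 - 4*t - 4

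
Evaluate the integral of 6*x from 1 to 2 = 9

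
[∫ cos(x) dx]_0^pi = 0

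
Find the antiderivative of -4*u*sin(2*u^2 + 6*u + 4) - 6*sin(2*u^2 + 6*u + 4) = cos(2*u^2 + 6*u + 4) + C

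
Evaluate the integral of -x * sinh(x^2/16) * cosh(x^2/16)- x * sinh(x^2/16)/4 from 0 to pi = -2*cosh(pi^2/8) - 2*cosh(pi^2/16) + 4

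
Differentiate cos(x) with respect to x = -sin(x)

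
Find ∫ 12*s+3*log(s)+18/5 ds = 3*s*(10*s + 5*log(s) + 1)/5 + C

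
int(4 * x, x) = 2*x^2 + C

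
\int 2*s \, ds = s^2 + C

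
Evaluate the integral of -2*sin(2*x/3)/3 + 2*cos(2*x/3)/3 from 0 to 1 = -1 + sin(2/3) + cos(2/3)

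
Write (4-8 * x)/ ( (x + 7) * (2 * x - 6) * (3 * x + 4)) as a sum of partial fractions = -66/(221*(3*x + 4)) + 3/(17*(x + 7)) - 1/(13*(x - 3))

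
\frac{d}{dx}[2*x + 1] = 2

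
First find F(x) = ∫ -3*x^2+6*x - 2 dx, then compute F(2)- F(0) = 0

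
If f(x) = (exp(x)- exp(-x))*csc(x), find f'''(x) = 2*sqrt(2)*(-exp(2*x)*sin(x + pi/4) - 3*exp(2*x)*cos(x + pi/4)/sin(x)^2 + cos(x + pi/4) + 3*sin(x + pi/4)/sin(x)^2)*exp(-x)/sin(x)^2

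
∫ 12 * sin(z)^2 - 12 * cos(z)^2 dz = -6*sin(2*z) + C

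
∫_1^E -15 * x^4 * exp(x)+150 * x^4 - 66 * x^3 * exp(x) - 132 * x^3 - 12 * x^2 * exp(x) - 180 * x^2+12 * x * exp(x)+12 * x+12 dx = -3*E*(-2 + 2*E + 5*exp(2))*(-2*exp(2) + 2 + 3*E + exp(1 + E)) + 15*E + 45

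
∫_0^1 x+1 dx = 3/2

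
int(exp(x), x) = exp(x) + C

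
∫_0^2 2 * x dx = 4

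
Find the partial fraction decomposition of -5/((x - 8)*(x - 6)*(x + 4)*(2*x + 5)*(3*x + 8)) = 405/(3328*(3*x + 8)) - 80/(1071*(2*x + 5)) - 1/(288*(x + 4)) + 1/(1768*(x - 6)) - 5/(16128*(x - 8))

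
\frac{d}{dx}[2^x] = 2^x*log(2)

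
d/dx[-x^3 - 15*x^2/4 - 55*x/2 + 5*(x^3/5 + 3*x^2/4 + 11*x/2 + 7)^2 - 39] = 6*x^5/5 + 15*x^4/2 + 221*x^3/4 + 651*x^2/4 + 400*x + 715/2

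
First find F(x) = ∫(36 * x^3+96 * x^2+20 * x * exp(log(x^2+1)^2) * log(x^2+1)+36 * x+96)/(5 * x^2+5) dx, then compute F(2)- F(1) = -exp(log(2)^2) + exp(log(5)^2) + 30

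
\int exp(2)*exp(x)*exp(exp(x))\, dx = exp(exp(x) + 2) + C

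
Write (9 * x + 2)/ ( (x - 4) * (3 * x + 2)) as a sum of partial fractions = 6/(7*(3*x + 2)) + 19/(7*(x - 4))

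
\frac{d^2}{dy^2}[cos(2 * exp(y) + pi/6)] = -2*(2*exp(y)*cos(2*exp(y) + pi/6) + sin(2*exp(y) + pi/6))*exp(y)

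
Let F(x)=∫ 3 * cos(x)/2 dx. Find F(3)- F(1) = -3*sin(1)/2 + 3*sin(3)/2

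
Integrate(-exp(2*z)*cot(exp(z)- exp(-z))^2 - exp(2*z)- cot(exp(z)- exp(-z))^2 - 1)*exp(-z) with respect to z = cot(2*sinh(z)) + C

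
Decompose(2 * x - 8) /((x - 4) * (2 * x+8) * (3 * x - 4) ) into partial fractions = 3/(16*(3*x - 4)) - 1/(16*(x + 4))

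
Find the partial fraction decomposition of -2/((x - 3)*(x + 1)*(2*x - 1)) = 8/(15*(2*x - 1)) - 1/(6*(x + 1)) - 1/(10*(x - 3))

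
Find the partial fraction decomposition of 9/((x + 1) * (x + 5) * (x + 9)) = 9/(32*(x + 9)) - 9/(16*(x + 5)) + 9/(32*(x + 1))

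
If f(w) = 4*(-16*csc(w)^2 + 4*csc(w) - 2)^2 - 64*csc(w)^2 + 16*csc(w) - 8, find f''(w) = 16*(3 - 64/sin(w) + 282/sin(w)^2 - 928/sin(w)^3 - 384/sin(w)^4 + 1280/sin(w)^5)/sin(w)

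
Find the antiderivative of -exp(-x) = exp(-x) + C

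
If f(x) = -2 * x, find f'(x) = -2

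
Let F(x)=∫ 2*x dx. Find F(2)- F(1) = 3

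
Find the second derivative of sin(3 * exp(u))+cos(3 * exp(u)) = 3*sqrt(2)*(-3*exp(u)*sin(3*exp(u) + pi/4) + cos(3*exp(u) + pi/4))*exp(u)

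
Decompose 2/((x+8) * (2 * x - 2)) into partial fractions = -1/(9*(x + 8)) + 1/(9*(x - 1))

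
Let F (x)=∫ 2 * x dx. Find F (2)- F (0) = 4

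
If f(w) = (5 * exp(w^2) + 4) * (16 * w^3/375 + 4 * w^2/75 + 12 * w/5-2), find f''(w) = 64*w^5*exp(w^2)/75 + 16*w^4*exp(w^2)/15 + 3824*w^3*exp(w^2)/75 - 112*w^2*exp(w^2)/3 + 1832*w*exp(w^2)/25 + 128*w/125 - 292*exp(w^2)/15 + 32/75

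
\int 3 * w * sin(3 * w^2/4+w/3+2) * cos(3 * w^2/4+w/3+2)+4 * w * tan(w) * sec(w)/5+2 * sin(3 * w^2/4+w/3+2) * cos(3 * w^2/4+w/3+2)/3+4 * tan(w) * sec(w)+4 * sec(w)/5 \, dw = (4*w/5 + 4)*sec(w) + sin(3*w^2/4 + w/3 + 2)^2 + C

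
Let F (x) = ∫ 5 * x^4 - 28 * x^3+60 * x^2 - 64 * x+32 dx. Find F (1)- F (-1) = 106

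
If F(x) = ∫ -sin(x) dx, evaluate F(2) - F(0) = -1 + cos(2)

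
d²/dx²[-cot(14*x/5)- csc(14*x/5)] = -392*cot(14*x/5)^3/25 - 392*cot(14*x/5)^2*csc(14*x/5)/25 - 392*cot(14*x/5)/25 - 196*csc(14*x/5)/25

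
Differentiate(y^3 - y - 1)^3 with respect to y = 9*y^8 - 21*y^6 - 18*y^5 + 15*y^4 + 24*y^3 + 6*y^2 - 6*y - 3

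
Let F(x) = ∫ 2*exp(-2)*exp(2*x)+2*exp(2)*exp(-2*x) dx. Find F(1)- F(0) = -exp(-2) + exp(2)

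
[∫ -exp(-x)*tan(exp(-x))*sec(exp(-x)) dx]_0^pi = -sec(1) + sec(exp(-pi))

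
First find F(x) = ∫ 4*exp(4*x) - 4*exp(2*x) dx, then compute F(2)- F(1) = -(-1 + exp(2))^2 + (-1 + exp(4))^2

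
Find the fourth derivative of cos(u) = cos(u)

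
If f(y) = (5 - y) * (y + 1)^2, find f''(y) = 6 - 6*y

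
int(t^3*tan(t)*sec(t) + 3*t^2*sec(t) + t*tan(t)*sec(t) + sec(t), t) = t*(t^2 + 1)*sec(t) + C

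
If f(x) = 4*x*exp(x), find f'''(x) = 4*x*exp(x) + 12*exp(x)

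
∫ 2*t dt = t^2 + C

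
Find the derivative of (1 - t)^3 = -3*t^2 + 6*t - 3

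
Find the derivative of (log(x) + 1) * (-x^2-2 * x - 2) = (-2*x^2*log(x) - 3*x^2 - 2*x*log(x) - 4*x - 2)/x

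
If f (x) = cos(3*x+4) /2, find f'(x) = -3*sin(3*x + 4)/2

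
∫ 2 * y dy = y^2 + C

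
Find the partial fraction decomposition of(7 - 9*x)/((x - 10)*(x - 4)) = 29/(6*(x - 4)) - 83/(6*(x - 10))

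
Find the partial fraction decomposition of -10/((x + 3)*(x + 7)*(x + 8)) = -2/(x + 8) + 5/(2*(x + 7)) - 1/(2*(x + 3))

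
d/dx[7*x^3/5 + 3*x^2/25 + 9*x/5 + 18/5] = 21*x^2/5 + 6*x/25 + 9/5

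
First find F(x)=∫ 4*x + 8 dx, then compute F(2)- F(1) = 14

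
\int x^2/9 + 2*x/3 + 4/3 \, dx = x^3/27 + x^2/3 + 4*x/3 + C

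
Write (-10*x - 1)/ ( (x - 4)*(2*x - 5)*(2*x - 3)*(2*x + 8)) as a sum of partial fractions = -16/(55*(2*x - 3)) + 2/(3*(2*x - 5)) - 3/(176*(x + 4)) - 41/(240*(x - 4))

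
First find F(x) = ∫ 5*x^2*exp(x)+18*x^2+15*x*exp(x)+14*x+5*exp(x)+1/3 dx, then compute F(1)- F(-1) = 38/3 + 10*E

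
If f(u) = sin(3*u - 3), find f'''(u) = -27*cos(3*u - 3)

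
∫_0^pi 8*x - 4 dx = -1 + (1 - 2*pi)^2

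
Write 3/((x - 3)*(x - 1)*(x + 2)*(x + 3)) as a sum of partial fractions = -1/(8*(x + 3)) + 1/(5*(x + 2)) - 1/(8*(x - 1)) + 1/(20*(x - 3))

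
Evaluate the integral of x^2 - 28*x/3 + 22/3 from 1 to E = -11 + (-4 + E/3)*(-2*E - 2 + exp(2))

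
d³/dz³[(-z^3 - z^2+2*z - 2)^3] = -504*z^6 - 1008*z^5 + 630*z^4 + 600*z^3 - 1080*z^2 + 144*z + 120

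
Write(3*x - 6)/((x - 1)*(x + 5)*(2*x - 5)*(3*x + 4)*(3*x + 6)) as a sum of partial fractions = -135/(1771*(3*x + 4)) + 8/(9315*(2*x - 5)) - 7/(2970*(x + 5)) + 2/(81*(x + 2)) + 1/(378*(x - 1))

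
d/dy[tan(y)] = cos(y)^(-2)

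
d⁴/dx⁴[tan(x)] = 24*tan(x)^5 + 40*tan(x)^3 + 16*tan(x)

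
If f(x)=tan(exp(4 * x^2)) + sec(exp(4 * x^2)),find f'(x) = 8*x*(sin(exp(4*x^2)) + 1)*exp(4*x^2)/cos(exp(4*x^2))^2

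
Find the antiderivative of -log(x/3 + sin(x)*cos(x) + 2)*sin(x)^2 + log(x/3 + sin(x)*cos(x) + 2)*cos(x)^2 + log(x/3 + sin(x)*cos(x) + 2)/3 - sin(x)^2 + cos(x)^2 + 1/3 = (2*x + 3*sin(2*x) + 12)*log(x/3 + sin(2*x)/2 + 2)/6 + C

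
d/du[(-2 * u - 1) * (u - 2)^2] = -6*u^2 + 14*u - 4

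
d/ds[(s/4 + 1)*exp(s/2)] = s*exp(s/2)/8 + 3*exp(s/2)/4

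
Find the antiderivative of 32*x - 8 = 16*x^2 - 8*x + C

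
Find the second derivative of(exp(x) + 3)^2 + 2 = 4*exp(2*x) + 6*exp(x)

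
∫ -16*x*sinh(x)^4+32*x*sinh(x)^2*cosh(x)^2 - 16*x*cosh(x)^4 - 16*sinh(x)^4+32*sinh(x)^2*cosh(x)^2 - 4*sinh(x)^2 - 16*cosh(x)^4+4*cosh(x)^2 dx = -8*x^2 - 12*x + C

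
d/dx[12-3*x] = -3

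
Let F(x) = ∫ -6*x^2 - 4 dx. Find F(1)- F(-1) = -12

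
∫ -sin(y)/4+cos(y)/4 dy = sqrt(2)*sin(y + pi/4)/4 + C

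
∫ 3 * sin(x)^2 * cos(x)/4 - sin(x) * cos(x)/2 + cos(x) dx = (sin(x)^2 - sin(x) + 4)*sin(x)/4 + C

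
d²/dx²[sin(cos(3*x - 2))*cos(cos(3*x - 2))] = -36*sin(3*x - 2)^2*sin(cos(3*x - 2))*cos(cos(3*x - 2)) + 9*sin(cos(3*x - 2))^2*cos(3*x - 2) - 9*cos(3*x - 2)*cos(cos(3*x - 2))^2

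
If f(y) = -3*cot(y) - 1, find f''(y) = -6*cos(y)/sin(y)^3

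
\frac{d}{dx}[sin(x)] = cos(x)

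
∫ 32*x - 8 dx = 16*x^2 - 8*x + C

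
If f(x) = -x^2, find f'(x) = -2*x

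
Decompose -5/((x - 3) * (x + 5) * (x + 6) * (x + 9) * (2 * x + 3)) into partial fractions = 16/(1701*(2*x + 3)) - 1/(432*(x + 9)) + 5/(243*(x + 6)) - 5/(224*(x + 5)) - 5/(7776*(x - 3))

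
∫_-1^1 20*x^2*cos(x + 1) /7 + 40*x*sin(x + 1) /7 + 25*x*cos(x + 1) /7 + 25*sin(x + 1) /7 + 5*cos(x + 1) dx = 80*sin(2)/7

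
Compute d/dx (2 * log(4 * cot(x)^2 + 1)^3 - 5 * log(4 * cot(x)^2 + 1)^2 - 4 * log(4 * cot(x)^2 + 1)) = 16*(-3*log(-3 + 4/sin(x)^2)^2 + 5*log(-3 + 4/sin(x)^2) + 2)*cos(x)/((4*cot(x)^2 + 1)*sin(x)^3)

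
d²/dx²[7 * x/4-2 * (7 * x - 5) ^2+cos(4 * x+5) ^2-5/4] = 32*sin(4*x + 5)^2 - 32*cos(4*x + 5)^2 - 196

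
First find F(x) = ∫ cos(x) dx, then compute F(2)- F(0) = sin(2)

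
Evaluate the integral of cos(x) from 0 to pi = 0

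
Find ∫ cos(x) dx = sin(x) + C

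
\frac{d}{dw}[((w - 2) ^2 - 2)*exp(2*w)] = 2*w^2*exp(2*w) - 6*w*exp(2*w)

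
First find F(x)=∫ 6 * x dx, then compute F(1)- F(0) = 3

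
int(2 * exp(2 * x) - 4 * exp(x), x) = (exp(x) - 2)^2 + C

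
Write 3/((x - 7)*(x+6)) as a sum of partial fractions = -3/(13*(x + 6)) + 3/(13*(x - 7))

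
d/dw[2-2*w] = -2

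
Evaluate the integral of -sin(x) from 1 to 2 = -cos(1) + cos(2)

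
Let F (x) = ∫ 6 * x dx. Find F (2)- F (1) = 9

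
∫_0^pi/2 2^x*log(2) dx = -1 + 2^(pi/2)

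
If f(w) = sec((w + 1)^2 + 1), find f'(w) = 2*w*tan(w^2 + 2*w + 2)*sec(w^2 + 2*w + 2) + 2*tan(w^2 + 2*w + 2)*sec(w^2 + 2*w + 2)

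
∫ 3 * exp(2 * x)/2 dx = 3*exp(2*x)/4 + C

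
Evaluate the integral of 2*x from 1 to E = -1 + exp(2)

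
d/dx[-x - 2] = -1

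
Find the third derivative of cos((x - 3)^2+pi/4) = 8*x^3*sin(x^2 - 6*x + pi/4 + 9) - 72*x^2*sin(x^2 - 6*x + pi/4 + 9) + 216*x*sin(x^2 - 6*x + pi/4 + 9) - 12*x*cos(x^2 - 6*x + pi/4 + 9) - 216*sin(x^2 - 6*x + pi/4 + 9) + 36*cos(x^2 - 6*x + pi/4 + 9)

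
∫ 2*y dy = y^2 + C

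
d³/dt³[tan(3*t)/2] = 81*tan(3*t)^4 + 108*tan(3*t)^2 + 27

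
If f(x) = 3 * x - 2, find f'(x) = 3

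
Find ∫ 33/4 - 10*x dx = -5*x^2 + 33*x/4 + C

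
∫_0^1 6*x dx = 3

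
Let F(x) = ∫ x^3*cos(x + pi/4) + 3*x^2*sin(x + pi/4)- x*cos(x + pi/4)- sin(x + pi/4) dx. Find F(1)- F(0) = 0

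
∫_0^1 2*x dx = 1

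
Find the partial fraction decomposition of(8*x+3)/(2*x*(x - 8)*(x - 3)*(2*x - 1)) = 28/(75*(2*x - 1)) - 9/(50*(x - 3)) + 67/(1200*(x - 8)) - 1/(16*x)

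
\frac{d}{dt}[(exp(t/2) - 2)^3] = 3*exp(3*t/2)/2 + 6*exp(t/2) - 6*exp(t)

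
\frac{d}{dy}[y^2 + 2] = 2*y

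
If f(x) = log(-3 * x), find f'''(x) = 2/x^3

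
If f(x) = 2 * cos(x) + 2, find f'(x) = -2*sin(x)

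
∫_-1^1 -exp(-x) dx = -E + exp(-1)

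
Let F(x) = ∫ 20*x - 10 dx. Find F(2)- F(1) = 20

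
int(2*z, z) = z^2 + C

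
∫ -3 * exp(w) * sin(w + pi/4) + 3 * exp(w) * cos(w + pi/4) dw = 3*exp(w)*cos(w + pi/4) + C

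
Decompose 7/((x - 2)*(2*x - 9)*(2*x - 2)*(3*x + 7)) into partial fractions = -189/(10660*(3*x + 7)) + 4/(205*(2*x - 9)) + 1/(20*(x - 1)) - 7/(130*(x - 2))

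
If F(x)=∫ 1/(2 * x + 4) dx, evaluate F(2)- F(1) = -log(3)/2 + log(2)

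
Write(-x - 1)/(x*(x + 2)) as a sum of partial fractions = -1/(2*(x + 2)) - 1/(2*x)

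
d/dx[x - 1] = 1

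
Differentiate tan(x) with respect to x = cos(x)^(-2)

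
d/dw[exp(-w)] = -exp(-w)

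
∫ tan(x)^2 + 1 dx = tan(x) + C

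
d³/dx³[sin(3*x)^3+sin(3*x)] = -189*cos(3*x)/4 + 729*cos(9*x)/4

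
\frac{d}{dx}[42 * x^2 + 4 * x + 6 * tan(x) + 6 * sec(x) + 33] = 84*x + 6*tan(x)^2 + 6*tan(x)*sec(x) + 10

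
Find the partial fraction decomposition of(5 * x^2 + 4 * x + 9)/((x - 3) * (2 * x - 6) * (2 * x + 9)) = 41/(50*(2*x + 9)) + 21/(25*(x - 3)) + 11/(5*(x - 3)^2)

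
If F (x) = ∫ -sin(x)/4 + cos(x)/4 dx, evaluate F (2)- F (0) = -1/4 + cos(2)/4 + sin(2)/4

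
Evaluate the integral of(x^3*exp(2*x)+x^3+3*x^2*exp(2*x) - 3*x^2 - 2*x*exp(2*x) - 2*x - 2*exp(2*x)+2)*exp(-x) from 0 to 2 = -4*exp(-2) + 4*exp(2)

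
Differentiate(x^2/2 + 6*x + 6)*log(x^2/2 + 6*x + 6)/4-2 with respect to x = x*log(x^2/2 + 6*x + 6)/4 + x/4 + 3*log(x^2/2 + 6*x + 6)/2 + 3/2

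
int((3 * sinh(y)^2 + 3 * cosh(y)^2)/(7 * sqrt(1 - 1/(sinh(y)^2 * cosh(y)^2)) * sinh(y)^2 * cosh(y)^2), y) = 3*asec(sinh(2*y)/2)/7 + C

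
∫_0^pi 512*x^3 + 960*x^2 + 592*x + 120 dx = -32*pi^2 - 40*pi - 32 + 8*(2 + 5*pi + 4*pi^2)^2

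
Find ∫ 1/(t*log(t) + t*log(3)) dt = log(log(3*t)) + C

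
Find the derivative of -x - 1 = -1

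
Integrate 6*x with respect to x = 3*x^2 + C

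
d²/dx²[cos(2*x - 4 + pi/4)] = -4*cos(2*x - 4 + pi/4)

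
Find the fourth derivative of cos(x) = cos(x)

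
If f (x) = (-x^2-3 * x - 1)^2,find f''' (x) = 24*x + 36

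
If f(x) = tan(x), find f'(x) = cos(x)^(-2)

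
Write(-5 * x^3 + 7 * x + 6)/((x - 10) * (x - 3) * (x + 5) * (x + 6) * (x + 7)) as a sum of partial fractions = 418/(85*(x + 7)) - 29/(4*(x + 6)) + 149/(60*(x + 5)) + 3/(140*(x - 3)) - 1231/(7140*(x - 10))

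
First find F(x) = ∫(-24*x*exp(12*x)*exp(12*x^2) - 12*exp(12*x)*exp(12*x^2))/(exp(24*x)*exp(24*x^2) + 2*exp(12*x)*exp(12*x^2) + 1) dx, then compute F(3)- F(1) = -exp(-24)/(exp(-24) + 1) + exp(-144)/(exp(-144) + 1)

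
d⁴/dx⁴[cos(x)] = cos(x)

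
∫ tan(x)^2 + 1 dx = tan(x) + C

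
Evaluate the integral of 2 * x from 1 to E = -1 + exp(2)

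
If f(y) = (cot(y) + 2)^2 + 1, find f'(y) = -2*(2 + cos(y)/sin(y))/sin(y)^2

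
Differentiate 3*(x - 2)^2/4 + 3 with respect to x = 3*x/2 - 3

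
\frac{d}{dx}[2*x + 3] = 2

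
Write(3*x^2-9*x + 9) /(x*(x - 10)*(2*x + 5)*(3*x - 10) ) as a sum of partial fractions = -333/(7000*(3*x - 10)) - 402/(4375*(2*x + 5)) + 219/(5000*(x - 10)) + 9/(500*x)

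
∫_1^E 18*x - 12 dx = -1 + (-2 + 3*E)^2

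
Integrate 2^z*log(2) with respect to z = 2^z + C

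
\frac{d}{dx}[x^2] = 2*x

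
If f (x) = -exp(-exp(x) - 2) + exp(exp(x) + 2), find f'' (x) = (-exp(2*x) + exp(x) + exp(x + 2*exp(x) + 4) + exp(2*x + 2*exp(x) + 4))*exp(-exp(x) - 2)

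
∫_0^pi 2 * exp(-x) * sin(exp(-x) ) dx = -2*cos(1) + 2*cos(exp(-pi))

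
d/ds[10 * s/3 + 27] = 10/3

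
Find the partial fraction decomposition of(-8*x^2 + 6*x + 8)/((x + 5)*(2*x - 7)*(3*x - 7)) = 97/(77*(3*x - 7)) - 276/(119*(2*x - 7)) - 111/(187*(x + 5))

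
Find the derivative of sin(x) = cos(x)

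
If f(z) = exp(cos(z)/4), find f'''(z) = (-sin(z)^2 + 12*cos(z) + 16)*exp(cos(z)/4)*sin(z)/64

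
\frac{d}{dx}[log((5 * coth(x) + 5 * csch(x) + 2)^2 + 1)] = -(10*sinh(x) + 4*cosh(x) + 4 + 20/tanh(x) + 20/sinh(x))/(4*sinh(x) + 2*sinh(2*x) + 10*cosh(x) + 3*cosh(2*x) + 7)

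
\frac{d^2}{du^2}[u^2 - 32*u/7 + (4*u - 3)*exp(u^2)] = 16*u^3*exp(u^2) - 12*u^2*exp(u^2) + 24*u*exp(u^2) - 6*exp(u^2) + 2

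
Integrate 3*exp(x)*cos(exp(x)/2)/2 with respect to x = 3*sin(exp(x)/2) + C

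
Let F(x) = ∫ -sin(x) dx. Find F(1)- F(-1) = 0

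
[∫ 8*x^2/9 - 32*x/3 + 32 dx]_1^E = (-4 + 2*E/3)^3 + 1000/27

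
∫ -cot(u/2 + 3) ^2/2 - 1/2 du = cot(u/2 + 3) + C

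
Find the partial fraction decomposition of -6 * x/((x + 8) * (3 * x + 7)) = 42/(17*(3*x + 7)) - 48/(17*(x + 8))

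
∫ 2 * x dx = x^2 + C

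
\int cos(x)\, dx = sin(x) + C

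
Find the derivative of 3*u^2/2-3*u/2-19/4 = 3*u - 3/2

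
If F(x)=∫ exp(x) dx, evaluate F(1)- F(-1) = E - exp(-1)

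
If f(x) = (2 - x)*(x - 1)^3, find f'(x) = -4*x^3 + 15*x^2 - 18*x + 7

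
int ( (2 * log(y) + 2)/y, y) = (log(y) + 1)^2 + C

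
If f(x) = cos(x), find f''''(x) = cos(x)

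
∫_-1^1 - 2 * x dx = 0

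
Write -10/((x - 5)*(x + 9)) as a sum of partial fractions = 5/(7*(x + 9)) - 5/(7*(x - 5))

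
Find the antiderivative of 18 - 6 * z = -3*z^2 + 18*z + C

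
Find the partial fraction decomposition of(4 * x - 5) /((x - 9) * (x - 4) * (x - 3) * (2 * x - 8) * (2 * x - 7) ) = -72/(11*(2*x - 7)) + 7/(12*(x - 3)) + 67/(25*(x - 4)) - 11/(10*(x - 4)^2) + 31/(3300*(x - 9))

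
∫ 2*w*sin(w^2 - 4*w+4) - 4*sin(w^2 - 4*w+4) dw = -cos((w - 2)^2) + C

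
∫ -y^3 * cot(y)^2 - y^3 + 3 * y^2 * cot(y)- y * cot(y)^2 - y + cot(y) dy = y*(y^2 + 1)*cot(y) + C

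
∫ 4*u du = 2*u^2 + C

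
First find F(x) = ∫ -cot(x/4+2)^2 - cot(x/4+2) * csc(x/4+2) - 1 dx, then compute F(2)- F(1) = 4*cot(5/2) - 4*csc(9/4) - 4*cot(9/4) + 4*csc(5/2)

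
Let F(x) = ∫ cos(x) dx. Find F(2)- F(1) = -sin(1) + sin(2)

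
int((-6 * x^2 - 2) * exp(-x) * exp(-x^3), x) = 2*exp(-x*(x^2 + 1)) + C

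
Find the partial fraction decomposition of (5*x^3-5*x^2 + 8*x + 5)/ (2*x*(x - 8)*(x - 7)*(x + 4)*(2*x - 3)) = 181/(4719*(2*x - 3)) - 427/(11616*(x + 4)) - 1531/(1694*(x - 7)) + 2309/(2496*(x - 8)) - 5/(1344*x)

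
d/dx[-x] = -1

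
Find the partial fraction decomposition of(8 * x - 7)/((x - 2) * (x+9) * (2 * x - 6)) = -79/(264*(x + 9)) - 9/(22*(x - 2)) + 17/(24*(x - 3))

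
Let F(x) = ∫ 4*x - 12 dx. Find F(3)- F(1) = -8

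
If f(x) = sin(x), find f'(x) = cos(x)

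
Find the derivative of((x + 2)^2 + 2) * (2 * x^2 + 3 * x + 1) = 8*x^3 + 33*x^2 + 50*x + 22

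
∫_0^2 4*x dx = 8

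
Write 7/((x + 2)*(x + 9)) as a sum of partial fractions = -1/(x + 9) + 1/(x + 2)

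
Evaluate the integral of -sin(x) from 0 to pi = -2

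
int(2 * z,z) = z^2 + C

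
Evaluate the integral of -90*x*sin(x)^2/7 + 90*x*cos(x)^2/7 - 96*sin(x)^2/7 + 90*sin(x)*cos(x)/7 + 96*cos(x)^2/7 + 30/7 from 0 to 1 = 30/7 + 93*sin(2)/7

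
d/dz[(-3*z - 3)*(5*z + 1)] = -30*z - 18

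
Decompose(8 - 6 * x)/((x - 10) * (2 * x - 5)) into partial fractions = 14/(15*(2*x - 5)) - 52/(15*(x - 10))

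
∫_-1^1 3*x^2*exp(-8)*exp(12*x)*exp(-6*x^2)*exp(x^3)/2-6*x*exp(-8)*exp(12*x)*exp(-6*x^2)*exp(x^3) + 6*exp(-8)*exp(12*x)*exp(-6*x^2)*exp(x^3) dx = -exp(-27)/2 + exp(-1)/2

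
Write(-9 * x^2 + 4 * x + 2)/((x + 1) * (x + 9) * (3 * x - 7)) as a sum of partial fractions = -339/(340*(3*x - 7)) - 763/(272*(x + 9)) + 11/(80*(x + 1))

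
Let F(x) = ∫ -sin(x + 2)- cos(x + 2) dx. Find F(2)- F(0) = cos(4) - cos(2) - sin(4) + sin(2)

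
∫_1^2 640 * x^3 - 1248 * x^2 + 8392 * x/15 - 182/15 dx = 4726/15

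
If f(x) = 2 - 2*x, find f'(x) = -2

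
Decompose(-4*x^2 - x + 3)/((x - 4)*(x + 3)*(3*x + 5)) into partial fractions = 29/(34*(3*x + 5)) - 15/(14*(x + 3)) - 65/(119*(x - 4))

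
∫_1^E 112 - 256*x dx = -2*(-2 + 8*E)^2 + 24 + 48*E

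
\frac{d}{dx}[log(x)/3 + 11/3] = 1/(3*x)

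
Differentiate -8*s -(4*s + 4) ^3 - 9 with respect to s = -192*s^2 - 384*s - 200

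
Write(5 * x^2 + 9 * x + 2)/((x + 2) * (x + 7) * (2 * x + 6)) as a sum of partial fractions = 23/(5*(x + 7)) - 5/(2*(x + 3)) + 2/(5*(x + 2))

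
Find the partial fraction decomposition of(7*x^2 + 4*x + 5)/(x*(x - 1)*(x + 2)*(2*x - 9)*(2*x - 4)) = 1318/(4095*(2*x - 9)) + 25/(624*(x + 2)) + 8/(21*(x - 1)) - 41/(80*(x - 2)) - 5/(72*x)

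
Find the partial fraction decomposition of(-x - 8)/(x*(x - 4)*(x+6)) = -1/(30*(x + 6)) - 3/(10*(x - 4)) + 1/(3*x)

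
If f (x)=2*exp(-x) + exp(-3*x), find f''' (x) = (-2*exp(2*x) - 27)*exp(-3*x)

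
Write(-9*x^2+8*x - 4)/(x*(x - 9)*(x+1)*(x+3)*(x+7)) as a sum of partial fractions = -167/(896*(x + 7)) + 109/(288*(x + 3)) - 7/(40*(x + 1)) - 661/(17280*(x - 9)) + 4/(189*x)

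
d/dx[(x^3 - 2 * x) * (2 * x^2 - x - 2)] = 10*x^4 - 4*x^3 - 18*x^2 + 4*x + 4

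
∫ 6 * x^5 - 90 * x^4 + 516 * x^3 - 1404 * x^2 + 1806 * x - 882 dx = x^6 - 18*x^5 + 129*x^4 - 468*x^3 + 903*x^2 - 882*x + C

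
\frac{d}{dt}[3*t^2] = 6*t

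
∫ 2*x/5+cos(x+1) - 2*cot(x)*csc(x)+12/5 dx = x^2/5 + 12*x/5 + sin(x + 1) + 2/sin(x) + C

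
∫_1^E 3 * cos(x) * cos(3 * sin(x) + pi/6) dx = -sin(pi/6 + 3*sin(1)) + sin(pi/6 + 3*sin(E))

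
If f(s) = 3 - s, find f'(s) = -1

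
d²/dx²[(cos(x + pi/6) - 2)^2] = sqrt(3)*sin(2*x) - cos(2*x) + 4*cos(x + pi/6)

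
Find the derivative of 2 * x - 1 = 2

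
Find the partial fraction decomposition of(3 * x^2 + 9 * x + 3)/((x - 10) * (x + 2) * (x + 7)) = 87/(85*(x + 7)) + 1/(20*(x + 2)) + 131/(68*(x - 10))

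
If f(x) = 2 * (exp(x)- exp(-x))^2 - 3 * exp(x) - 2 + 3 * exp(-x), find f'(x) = (4*exp(4*x) - 3*exp(3*x) - 3*exp(x) - 4)*exp(-2*x)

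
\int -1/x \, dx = -log(3*x) + C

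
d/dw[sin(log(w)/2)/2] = cos(log(w)/2)/(4*w)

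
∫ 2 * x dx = x^2 + C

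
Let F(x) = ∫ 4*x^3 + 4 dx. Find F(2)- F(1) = 19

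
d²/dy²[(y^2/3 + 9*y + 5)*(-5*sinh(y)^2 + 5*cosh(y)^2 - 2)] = 2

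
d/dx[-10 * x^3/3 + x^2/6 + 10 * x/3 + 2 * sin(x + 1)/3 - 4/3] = -10*x^2 + x/3 + 2*cos(x + 1)/3 + 10/3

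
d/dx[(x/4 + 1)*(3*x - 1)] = 3*x/2 + 11/4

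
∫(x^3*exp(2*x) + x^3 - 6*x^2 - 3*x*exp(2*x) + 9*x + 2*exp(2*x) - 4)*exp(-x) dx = 2*(x - 1)^3*sinh(x) + C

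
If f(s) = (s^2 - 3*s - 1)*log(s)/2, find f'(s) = (2*s^2*log(s) + s^2 - 3*s*log(s) - 3*s - 1)/(2*s)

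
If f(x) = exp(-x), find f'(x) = -exp(-x)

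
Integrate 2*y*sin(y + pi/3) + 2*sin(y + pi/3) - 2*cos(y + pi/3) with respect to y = (-2*y - 2)*cos(y + pi/3) + C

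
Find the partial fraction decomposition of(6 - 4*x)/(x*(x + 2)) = -7/(x + 2) + 3/x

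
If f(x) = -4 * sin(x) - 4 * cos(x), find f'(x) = 4*sin(x) - 4*cos(x)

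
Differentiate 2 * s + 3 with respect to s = 2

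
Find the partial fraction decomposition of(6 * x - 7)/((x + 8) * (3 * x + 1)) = -27/(23*(3*x + 1)) + 55/(23*(x + 8))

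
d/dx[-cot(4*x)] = 4/sin(4*x)^2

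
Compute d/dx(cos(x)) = -sin(x)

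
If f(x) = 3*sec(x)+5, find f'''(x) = 3*(-1 + 6/cos(x)^2)*sin(x)/cos(x)^2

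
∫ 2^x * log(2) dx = 2^x + C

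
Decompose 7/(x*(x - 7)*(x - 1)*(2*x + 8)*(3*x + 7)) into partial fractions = -81/(2800*(3*x + 7)) + 7/(2200*(x + 4)) - 7/(600*(x - 1)) + 1/(3696*(x - 7)) + 1/(56*x)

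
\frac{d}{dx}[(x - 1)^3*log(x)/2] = (3*x^3*log(x) + x^3 - 6*x^2*log(x) - 3*x^2 + 3*x*log(x) + 3*x - 1)/(2*x)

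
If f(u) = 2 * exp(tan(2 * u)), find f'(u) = 4*exp(tan(2*u))/cos(2*u)^2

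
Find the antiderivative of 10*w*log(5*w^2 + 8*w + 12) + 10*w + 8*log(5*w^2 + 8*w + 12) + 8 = (5*w^2 + 8*w + 12)*log(5*w^2 + 8*w + 12) + C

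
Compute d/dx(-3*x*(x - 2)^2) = -9*x^2 + 24*x - 12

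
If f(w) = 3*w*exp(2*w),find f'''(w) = 24*w*exp(2*w) + 36*exp(2*w)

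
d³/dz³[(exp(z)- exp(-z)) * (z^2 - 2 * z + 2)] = (z^2*exp(2*z) + z^2 + 4*z*exp(2*z) - 8*z + 2*exp(2*z) + 14)*exp(-z)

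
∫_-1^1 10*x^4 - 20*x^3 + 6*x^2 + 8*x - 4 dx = 0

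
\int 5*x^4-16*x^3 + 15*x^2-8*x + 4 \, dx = x^5 - 4*x^4 + 5*x^3 - 4*x^2 + 4*x + C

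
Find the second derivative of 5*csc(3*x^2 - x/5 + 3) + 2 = (-180*x^2 + 360*x^2/sin(3*x^2 - x/5 + 3)^2 + 12*x - 24*x/sin(3*x^2 - x/5 + 3)^2 - 1/5 - 30*cos(3*x^2 - x/5 + 3)/sin(3*x^2 - x/5 + 3) + 2/(5*sin(3*x^2 - x/5 + 3)^2))/sin(3*x^2 - x/5 + 3)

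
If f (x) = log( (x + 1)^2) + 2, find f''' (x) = 4/(x^3 + 3*x^2 + 3*x + 1)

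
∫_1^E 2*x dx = -1 + exp(2)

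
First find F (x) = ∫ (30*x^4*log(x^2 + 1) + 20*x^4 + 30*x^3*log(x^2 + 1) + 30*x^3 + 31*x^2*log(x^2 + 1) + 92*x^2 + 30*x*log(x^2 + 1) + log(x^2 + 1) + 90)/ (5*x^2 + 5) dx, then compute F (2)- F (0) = 36 + 142*log(5)/5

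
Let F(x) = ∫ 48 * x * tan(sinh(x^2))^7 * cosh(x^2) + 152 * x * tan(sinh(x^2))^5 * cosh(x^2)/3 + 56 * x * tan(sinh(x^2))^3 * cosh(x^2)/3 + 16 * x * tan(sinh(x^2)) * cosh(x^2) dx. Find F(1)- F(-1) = 0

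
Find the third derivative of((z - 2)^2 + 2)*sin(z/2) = -z^2*cos(z/2)/8 - 3*z*sin(z/2)/2 + z*cos(z/2)/2 + 3*sin(z/2) + 9*cos(z/2)/4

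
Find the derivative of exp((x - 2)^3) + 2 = 3*x^2*exp(x^3 - 6*x^2 + 12*x - 8) - 12*x*exp(x^3 - 6*x^2 + 12*x - 8) + 12*exp(x^3 - 6*x^2 + 12*x - 8)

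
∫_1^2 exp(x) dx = -E + exp(2)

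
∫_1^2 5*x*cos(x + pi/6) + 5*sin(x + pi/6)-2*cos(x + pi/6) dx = -3*sin(pi/6 + 1) + 8*sin(pi/6 + 2)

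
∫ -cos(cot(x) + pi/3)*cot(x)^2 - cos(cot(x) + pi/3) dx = sin(cot(x) + pi/3) + C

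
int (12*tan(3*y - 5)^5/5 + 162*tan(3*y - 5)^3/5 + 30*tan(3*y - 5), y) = (tan(3*y - 5)^2 + 25)*tan(3*y - 5)^2/5 + C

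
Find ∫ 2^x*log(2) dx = 2^x + C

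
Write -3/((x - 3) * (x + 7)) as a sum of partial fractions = 3/(10*(x + 7)) - 3/(10*(x - 3))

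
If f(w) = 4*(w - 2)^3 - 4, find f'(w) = 12*w^2 - 48*w + 48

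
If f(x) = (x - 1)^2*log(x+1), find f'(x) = (2*x^2*log(x + 1) + x^2 - 2*x - 2*log(x + 1) + 1)/(x + 1)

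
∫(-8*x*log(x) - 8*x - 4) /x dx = -4*(2*x + 1)*log(x) + C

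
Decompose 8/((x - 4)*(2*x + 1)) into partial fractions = -16/(9*(2*x + 1)) + 8/(9*(x - 4))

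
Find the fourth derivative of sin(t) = sin(t)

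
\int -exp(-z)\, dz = exp(-z) + C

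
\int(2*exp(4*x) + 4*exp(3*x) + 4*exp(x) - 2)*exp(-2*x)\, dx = (exp(2*x) + 2*exp(x) - 1)^2*exp(-2*x) + C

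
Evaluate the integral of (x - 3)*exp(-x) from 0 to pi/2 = -2 + (2 - pi/2)*exp(-pi/2)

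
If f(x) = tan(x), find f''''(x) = 24*tan(x)^5 + 40*tan(x)^3 + 16*tan(x)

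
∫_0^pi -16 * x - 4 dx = -8*pi^2 - 4*pi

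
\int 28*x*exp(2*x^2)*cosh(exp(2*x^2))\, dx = 7*sinh(exp(2*x^2)) + C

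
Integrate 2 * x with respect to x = x^2 + C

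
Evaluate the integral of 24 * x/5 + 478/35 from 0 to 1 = 562/35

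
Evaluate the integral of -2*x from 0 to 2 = -4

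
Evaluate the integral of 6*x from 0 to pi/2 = 3*pi^2/4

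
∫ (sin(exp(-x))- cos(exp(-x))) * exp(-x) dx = sqrt(2)*sin(pi/4 + exp(-x)) + C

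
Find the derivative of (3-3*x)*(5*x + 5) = -30*x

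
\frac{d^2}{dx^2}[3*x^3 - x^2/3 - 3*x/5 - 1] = 18*x - 2/3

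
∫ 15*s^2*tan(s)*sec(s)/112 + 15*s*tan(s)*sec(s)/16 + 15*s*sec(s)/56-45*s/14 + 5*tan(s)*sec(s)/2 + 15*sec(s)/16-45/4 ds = 5*(sec(s) - 12)*(3*s^2 + 21*s + 56)/112 + C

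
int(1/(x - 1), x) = log(4*x - 4) + C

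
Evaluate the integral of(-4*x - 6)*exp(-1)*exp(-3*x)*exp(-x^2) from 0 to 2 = -2*exp(-1) + 2*exp(-11)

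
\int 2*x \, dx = x^2 + C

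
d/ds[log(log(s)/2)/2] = 1/(2*s*log(s))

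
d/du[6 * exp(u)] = 6*exp(u)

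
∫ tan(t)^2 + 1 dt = tan(t) + C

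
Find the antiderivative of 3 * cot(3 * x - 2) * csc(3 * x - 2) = -csc(3*x - 2) + C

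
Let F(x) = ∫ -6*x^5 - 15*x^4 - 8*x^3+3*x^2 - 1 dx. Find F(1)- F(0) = -6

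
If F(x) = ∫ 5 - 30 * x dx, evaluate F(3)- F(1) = -110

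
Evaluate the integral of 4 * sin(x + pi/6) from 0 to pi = 4*sqrt(3)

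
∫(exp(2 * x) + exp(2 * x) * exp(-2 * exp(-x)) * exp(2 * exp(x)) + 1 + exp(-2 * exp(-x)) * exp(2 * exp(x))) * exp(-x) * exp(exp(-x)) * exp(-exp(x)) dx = 2*sinh(2*sinh(x)) + C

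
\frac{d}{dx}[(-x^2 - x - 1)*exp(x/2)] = -x^2*exp(x/2)/2 - 5*x*exp(x/2)/2 - 3*exp(x/2)/2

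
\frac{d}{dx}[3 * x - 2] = 3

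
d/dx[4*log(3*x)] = 4/x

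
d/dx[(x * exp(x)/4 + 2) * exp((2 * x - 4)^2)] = 2*x^2*exp(4*x^2 - 15*x + 16) + 16*x*exp(4*x^2 - 16*x + 16) - 15*x*exp(4*x^2 - 15*x + 16)/4 - 32*exp(4*x^2 - 16*x + 16) + exp(4*x^2 - 15*x + 16)/4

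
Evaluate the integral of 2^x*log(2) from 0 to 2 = 3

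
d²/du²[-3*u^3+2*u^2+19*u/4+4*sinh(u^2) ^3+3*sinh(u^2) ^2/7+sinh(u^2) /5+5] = -56*u^2*sinh(u^2)/5 + 36*u^2*sinh(3*u^2) + 24*u^2*cosh(2*u^2)/7 - 18*u + 6*sinh(2*u^2)/7 - 28*cosh(u^2)/5 + 6*cosh(3*u^2) + 4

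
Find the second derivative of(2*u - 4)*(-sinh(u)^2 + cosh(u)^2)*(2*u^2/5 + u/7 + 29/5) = 24*u/5 - 92/35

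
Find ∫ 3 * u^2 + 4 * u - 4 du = u^3 + 2*u^2 - 4*u + C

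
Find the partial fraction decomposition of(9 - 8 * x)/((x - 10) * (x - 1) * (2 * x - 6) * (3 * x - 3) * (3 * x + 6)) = 5/(1944*(x + 2)) - 139/(17496*(x - 1)) + 1/(972*(x - 1)^2) + 1/(168*(x - 3)) - 71/(122472*(x - 10))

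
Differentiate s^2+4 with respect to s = 2*s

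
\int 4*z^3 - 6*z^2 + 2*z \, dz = z^4 - 2*z^3 + z^2 + C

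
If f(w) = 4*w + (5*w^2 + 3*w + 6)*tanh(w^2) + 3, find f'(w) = 10*w^3/cosh(w^2)^2 + 6*w^2/cosh(w^2)^2 + 10*w*tanh(w^2) + 12*w/cosh(w^2)^2 + 3*tanh(w^2) + 4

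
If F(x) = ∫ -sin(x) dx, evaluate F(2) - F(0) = -1 + cos(2)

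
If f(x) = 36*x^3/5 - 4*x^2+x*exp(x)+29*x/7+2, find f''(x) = x*exp(x) + 216*x/5 + 2*exp(x) - 8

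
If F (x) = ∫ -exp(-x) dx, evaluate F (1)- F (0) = -1 + exp(-1)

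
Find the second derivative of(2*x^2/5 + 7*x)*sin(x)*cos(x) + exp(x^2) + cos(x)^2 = 4*x^2*exp(x^2) - 4*x^2*sin(2*x)/5 - 14*x*sin(2*x) + 8*x*cos(2*x)/5 + 2*exp(x^2) + 2*sin(2*x)/5 + 12*cos(2*x)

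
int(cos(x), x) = sin(x) + C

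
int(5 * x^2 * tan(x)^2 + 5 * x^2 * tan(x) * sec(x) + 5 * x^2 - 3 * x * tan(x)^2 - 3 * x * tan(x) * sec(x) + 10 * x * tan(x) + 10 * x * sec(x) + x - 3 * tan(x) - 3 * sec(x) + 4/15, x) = x*(30*x + (75*x - 45)*(tan(x) + sec(x)) + 4)/15 + C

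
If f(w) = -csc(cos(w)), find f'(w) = -sin(w)*cot(cos(w))*csc(cos(w))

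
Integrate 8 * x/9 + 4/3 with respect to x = 4*x^2/9 + 4*x/3 + C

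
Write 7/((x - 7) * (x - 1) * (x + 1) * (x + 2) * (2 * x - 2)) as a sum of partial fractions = 7/(162*(x + 2)) - 7/(64*(x + 1)) + 7/(108*(x - 1)) - 7/(72*(x - 1)^2) + 7/(5184*(x - 7))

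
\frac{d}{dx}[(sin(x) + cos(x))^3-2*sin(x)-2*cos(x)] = sqrt(2)*(3*sin(3*x + pi/4) - cos(x + pi/4))/2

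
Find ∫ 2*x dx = x^2 + C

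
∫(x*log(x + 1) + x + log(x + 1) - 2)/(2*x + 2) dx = (x - 2)*log(x + 1)/2 + C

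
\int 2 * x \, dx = x^2 + C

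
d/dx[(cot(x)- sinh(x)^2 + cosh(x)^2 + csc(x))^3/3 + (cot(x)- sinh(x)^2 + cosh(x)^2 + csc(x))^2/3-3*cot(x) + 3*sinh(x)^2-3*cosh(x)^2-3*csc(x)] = -(-7*cos(x)/3 - 7/3 + 8*cos(x)^2/(3*sin(x)) + 16*cos(x)/(3*sin(x)) + 8/(3*sin(x)) + 2*cos(x)^2/sin(x)^2 + 4*cos(x)/sin(x)^2 + 2/sin(x)^2)/sin(x)^2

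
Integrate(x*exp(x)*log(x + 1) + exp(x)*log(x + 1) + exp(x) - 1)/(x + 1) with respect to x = (exp(x) - 1)*log(x + 1) + C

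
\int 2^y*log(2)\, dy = 2^y + C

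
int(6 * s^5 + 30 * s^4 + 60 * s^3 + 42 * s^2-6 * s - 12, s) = s^6 + 6*s^5 + 15*s^4 + 14*s^3 - 3*s^2 - 12*s + C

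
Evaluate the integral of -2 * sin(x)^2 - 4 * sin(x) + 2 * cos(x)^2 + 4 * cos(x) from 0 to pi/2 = 0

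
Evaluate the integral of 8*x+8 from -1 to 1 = 16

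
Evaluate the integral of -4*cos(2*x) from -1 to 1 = -4*sin(2)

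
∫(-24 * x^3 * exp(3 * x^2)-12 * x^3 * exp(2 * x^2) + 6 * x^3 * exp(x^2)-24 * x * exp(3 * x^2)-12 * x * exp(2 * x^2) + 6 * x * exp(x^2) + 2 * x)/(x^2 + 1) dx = -4*exp(3*x^2) - 3*exp(2*x^2) + 3*exp(x^2) + log(x^2 + 1) + C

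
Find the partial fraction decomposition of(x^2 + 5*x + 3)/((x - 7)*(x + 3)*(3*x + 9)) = 13/(300*(x + 3)) + 1/(10*(x + 3)^2) + 29/(100*(x - 7))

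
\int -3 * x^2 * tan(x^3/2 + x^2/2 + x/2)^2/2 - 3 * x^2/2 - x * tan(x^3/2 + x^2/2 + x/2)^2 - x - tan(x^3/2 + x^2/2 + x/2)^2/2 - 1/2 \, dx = -tan(x*(x^2 + x + 1)/2) + C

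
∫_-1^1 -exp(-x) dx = -E + exp(-1)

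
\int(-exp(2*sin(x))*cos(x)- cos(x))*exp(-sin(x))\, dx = -exp(sin(x)) + exp(-sin(x)) + C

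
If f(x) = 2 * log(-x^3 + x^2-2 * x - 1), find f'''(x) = (12*x^6 - 24*x^5 - 116*x^3 + 156*x^2 - 96*x + 68)/(x^9 - 3*x^8 + 9*x^7 - 10*x^6 + 12*x^5 + 3*x^4 - x^3 + 9*x^2 + 6*x + 1)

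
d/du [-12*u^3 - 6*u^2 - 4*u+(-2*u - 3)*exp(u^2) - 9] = -4*u^2*exp(u^2) - 36*u^2 - 6*u*exp(u^2) - 12*u - 2*exp(u^2) - 4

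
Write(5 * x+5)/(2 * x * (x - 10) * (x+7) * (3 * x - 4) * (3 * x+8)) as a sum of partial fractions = 75/(31616*(3*x + 8)) - 21/(4160*(3*x - 4)) - 3/(7735*(x + 7)) + 11/(67184*(x - 10)) + 1/(896*x)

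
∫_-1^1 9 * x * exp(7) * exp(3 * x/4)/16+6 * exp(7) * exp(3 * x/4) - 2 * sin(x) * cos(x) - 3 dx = -25*exp(25/4)/4 - 6 + 31*exp(31/4)/4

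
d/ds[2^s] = 2^s*log(2)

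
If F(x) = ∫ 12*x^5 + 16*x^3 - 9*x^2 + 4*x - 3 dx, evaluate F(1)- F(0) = 2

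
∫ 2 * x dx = x^2 + C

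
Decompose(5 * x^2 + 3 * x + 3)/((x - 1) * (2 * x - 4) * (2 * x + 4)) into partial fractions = 17/(48*(x + 2)) - 11/(12*(x - 1)) + 29/(16*(x - 2))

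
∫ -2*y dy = -y^2 + C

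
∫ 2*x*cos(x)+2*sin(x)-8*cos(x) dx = (2*x - 8)*sin(x) + C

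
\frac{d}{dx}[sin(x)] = cos(x)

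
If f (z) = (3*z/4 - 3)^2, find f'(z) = 9*z/8 - 9/2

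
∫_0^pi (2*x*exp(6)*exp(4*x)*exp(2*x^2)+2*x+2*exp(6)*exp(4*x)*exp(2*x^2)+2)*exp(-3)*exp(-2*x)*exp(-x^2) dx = -exp(3) - exp(-(1 + pi)^2 - 2) + exp(-3) + exp(2 + (1 + pi)^2)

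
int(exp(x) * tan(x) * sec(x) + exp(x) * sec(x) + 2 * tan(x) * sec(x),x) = (exp(x) + 2)*sec(x) + C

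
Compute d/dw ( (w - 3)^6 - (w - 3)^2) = 6*w^5 - 90*w^4 + 540*w^3 - 1620*w^2 + 2428*w - 1452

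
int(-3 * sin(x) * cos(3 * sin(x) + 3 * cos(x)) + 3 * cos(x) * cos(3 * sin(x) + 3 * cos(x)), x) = sin(3*sqrt(2)*sin(x + pi/4)) + C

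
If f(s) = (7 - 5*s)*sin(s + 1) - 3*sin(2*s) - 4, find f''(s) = 5*s*sin(s + 1) + 12*sin(2*s) - 7*sin(s + 1) - 10*cos(s + 1)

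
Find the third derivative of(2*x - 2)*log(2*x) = (-2*x - 4)/x^3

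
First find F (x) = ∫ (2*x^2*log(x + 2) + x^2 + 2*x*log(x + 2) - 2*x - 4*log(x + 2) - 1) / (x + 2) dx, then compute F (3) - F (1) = 2*log(3) + 2*log(5)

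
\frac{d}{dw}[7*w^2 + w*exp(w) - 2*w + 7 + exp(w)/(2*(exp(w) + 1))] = (2*w*exp(3*w) + 32*w*exp(2*w) + 58*w*exp(w) + 28*w + 2*exp(3*w) - 5*exp(w) - 4)/(2*exp(2*w) + 4*exp(w) + 2)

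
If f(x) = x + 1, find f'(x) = 1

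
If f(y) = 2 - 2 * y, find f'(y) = -2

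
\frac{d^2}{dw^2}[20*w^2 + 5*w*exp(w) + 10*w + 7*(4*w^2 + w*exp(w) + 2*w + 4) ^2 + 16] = 56*w^3*exp(w) + 28*w^2*exp(2*w) + 364*w^2*exp(w) + 1344*w^2 + 56*w*exp(2*w) + 509*w*exp(w) + 672*w + 14*exp(2*w) + 178*exp(w) + 544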